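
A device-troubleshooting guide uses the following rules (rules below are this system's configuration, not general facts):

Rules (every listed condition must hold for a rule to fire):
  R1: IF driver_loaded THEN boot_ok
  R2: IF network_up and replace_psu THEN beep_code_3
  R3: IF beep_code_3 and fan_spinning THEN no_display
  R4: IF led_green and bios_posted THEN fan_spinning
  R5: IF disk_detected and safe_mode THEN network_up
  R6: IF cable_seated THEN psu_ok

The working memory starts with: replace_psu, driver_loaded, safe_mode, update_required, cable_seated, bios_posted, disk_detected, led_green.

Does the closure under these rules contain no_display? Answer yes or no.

yes

Round 1 fires R1, R4, R5, R6, giving boot_ok, fan_spinning, network_up, psu_ok.
Round 2 fires R2, giving beep_code_3.
Round 3 fires R3, giving no_display.
no_display appears in round 3, so it is derivable.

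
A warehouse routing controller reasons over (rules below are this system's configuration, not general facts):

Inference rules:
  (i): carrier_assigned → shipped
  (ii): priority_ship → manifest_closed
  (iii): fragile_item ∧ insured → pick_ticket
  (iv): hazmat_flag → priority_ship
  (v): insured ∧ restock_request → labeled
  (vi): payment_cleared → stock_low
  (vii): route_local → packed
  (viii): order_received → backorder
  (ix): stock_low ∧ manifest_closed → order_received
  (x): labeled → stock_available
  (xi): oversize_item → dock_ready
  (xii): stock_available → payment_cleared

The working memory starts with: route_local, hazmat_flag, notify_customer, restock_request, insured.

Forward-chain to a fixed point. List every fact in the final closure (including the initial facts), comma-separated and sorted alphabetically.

[1] (iv) [hazmat_flag → priority_ship]; (v) [insured ∧ restock_request → labeled]; (vii) [route_local → packed]. ⇒ new: priority_ship, labeled, packed.
[2] (ii) [priority_ship → manifest_closed]; (x) [labeled → stock_available]. ⇒ new: manifest_closed, stock_available.
[3] (xii) [stock_available → payment_cleared]. ⇒ new: payment_cleared.
[4] (vi) [payment_cleared → stock_low]. ⇒ new: stock_low.
[5] (ix) [stock_low ∧ manifest_closed → order_received]. ⇒ new: order_received.
[6] (viii) [order_received → backorder]. ⇒ new: backorder.

backorder, hazmat_flag, insured, labeled, manifest_closed, notify_customer, order_received, packed, payment_cleared, priority_ship, restock_request, route_local, stock_available, stock_low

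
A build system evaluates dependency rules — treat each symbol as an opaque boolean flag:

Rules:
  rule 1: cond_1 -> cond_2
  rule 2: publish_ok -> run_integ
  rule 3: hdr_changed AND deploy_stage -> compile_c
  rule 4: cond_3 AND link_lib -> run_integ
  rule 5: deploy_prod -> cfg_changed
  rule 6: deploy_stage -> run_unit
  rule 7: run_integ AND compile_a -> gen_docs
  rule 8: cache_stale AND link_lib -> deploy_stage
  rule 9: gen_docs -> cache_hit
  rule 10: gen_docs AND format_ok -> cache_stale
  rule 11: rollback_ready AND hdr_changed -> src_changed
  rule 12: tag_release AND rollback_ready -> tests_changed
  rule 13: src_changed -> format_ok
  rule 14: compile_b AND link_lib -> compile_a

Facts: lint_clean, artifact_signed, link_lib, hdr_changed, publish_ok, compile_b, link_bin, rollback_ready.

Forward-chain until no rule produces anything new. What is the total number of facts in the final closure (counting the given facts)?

Round 1: rule 2 [publish_ok -> run_integ]; rule 11 [rollback_ready AND hdr_changed -> src_changed]; rule 14 [compile_b AND link_lib -> compile_a]. Adds run_integ, src_changed, compile_a.
Round 2: rule 7 [run_integ AND compile_a -> gen_docs]; rule 13 [src_changed -> format_ok]. Adds gen_docs, format_ok.
Round 3: rule 9 [gen_docs -> cache_hit]; rule 10 [gen_docs AND format_ok -> cache_stale]. Adds cache_hit, cache_stale.
Round 4: rule 8 [cache_stale AND link_lib -> deploy_stage]. Adds deploy_stage.
Round 5: rule 3 [hdr_changed AND deploy_stage -> compile_c]; rule 6 [deploy_stage -> run_unit]. Adds compile_c, run_unit.
Closure: {artifact_signed, cache_hit, cache_stale, compile_a, compile_b, compile_c, deploy_stage, format_ok, gen_docs, hdr_changed, link_bin, link_lib, lint_clean, publish_ok, rollback_ready, run_integ, run_unit, src_changed} — 18 facts.

18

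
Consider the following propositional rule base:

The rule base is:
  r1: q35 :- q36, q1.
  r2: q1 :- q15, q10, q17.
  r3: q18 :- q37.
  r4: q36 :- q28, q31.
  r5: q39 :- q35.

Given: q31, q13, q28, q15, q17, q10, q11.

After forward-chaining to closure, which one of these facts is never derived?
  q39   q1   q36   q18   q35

Round 1 — r2, r4, derive q1, q36.
Round 2 — r1, derive q35.
Round 3 — r5, derive q39.
Derived: q35 (round 2), q36 (round 1), q39 (round 3), q1 (round 1). q18 never appears in any round.

q18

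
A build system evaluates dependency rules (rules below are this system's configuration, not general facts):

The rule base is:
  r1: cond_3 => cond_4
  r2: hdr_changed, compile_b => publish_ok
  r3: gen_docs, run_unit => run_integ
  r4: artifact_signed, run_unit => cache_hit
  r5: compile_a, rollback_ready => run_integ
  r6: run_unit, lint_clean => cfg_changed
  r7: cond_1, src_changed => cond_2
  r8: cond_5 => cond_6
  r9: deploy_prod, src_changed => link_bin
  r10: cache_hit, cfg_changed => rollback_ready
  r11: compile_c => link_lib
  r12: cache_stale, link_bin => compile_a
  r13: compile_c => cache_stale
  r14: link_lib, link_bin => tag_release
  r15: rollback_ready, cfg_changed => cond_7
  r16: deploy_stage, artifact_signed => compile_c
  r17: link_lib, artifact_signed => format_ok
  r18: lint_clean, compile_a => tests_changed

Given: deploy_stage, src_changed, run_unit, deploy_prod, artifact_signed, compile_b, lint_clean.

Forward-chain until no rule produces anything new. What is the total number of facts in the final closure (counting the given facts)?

20

[1] r4 [artifact_signed, run_unit => cache_hit]; r6 [run_unit, lint_clean => cfg_changed]; r9 [deploy_prod, src_changed => link_bin]; r16 [deploy_stage, artifact_signed => compile_c]. ⇒ new: cache_hit, cfg_changed, link_bin, compile_c.
[2] r10 [cache_hit, cfg_changed => rollback_ready]; r11 [compile_c => link_lib]; r13 [compile_c => cache_stale]. ⇒ new: rollback_ready, link_lib, cache_stale.
[3] r12 [cache_stale, link_bin => compile_a]; r14 [link_lib, link_bin => tag_release]; r15 [rollback_ready, cfg_changed => cond_7]; r17 [link_lib, artifact_signed => format_ok]. ⇒ new: compile_a, tag_release, cond_7, format_ok.
[4] r5 [compile_a, rollback_ready => run_integ]; r18 [lint_clean, compile_a => tests_changed]. ⇒ new: run_integ, tests_changed.
Closure: {artifact_signed, cache_hit, cache_stale, cfg_changed, compile_a, compile_b, compile_c, cond_7, deploy_prod, deploy_stage, format_ok, link_bin, link_lib, lint_clean, rollback_ready, run_integ, run_unit, src_changed, tag_release, tests_changed} — 20 facts.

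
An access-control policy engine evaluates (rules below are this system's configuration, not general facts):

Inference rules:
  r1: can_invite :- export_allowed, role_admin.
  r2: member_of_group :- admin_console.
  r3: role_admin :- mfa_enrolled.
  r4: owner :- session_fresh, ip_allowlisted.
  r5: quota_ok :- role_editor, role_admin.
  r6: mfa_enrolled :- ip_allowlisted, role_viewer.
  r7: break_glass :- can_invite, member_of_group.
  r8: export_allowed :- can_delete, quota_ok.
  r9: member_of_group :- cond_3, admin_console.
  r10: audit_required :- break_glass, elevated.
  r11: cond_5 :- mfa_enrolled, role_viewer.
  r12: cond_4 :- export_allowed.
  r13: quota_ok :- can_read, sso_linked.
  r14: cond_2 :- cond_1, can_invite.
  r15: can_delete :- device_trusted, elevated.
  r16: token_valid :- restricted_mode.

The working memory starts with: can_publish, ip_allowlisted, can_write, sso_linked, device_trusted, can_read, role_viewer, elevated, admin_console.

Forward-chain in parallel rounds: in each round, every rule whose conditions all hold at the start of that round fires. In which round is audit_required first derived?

5

Round 1: r2 [member_of_group :- admin_console.]; r6 [mfa_enrolled :- ip_allowlisted, role_viewer.]; r13 [quota_ok :- can_read, sso_linked.]; r15 [can_delete :- device_trusted, elevated.]. Adds member_of_group, mfa_enrolled, quota_ok, can_delete.
Round 2: r3 [role_admin :- mfa_enrolled.]; r8 [export_allowed :- can_delete, quota_ok.]; r11 [cond_5 :- mfa_enrolled, role_viewer.]. Adds role_admin, export_allowed, cond_5.
Round 3: r1 [can_invite :- export_allowed, role_admin.]; r12 [cond_4 :- export_allowed.]. Adds can_invite, cond_4.
Round 4: r7 [break_glass :- can_invite, member_of_group.]. Adds break_glass.
Round 5: r10 [audit_required :- break_glass, elevated.]. Adds audit_required.
audit_required first appears in round 5.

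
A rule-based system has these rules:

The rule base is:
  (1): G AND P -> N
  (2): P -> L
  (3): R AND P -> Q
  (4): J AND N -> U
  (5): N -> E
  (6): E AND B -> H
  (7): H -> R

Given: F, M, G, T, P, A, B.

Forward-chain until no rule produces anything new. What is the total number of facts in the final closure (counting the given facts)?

[1] (1) [G AND P -> N]; (2) [P -> L]. ⇒ new: N, L.
[2] (5) [N -> E]. ⇒ new: E.
[3] (6) [E AND B -> H]. ⇒ new: H.
[4] (7) [H -> R]. ⇒ new: R.
[5] (3) [R AND P -> Q]. ⇒ new: Q.
Closure: {A, B, E, F, G, H, L, M, N, P, Q, R, T} — 13 facts.

13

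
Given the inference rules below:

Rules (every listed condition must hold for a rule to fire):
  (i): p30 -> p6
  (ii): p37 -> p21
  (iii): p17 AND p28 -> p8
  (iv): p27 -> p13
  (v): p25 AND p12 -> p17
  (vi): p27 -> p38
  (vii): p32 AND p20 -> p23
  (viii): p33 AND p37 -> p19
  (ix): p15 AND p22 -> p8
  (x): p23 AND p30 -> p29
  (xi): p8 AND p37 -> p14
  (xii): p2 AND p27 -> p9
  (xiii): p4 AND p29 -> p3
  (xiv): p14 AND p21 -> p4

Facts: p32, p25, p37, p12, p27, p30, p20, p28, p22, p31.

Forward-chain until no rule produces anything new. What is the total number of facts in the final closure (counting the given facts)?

[1] (i) [p30 -> p6]; (ii) [p37 -> p21]; (iv) [p27 -> p13]; (v) [p25 AND p12 -> p17]; (vi) [p27 -> p38]; (vii) [p32 AND p20 -> p23]. ⇒ new: p6, p21, p13, p17, p38, p23.
[2] (iii) [p17 AND p28 -> p8]; (x) [p23 AND p30 -> p29]. ⇒ new: p8, p29.
[3] (xi) [p8 AND p37 -> p14]. ⇒ new: p14.
[4] (xiv) [p14 AND p21 -> p4]. ⇒ new: p4.
[5] (xiii) [p4 AND p29 -> p3]. ⇒ new: p3.
Closure: {p12, p13, p14, p17, p20, p21, p22, p23, p25, p27, p28, p29, p3, p30, p31, p32, p37, p38, p4, p6, p8} — 21 facts.

21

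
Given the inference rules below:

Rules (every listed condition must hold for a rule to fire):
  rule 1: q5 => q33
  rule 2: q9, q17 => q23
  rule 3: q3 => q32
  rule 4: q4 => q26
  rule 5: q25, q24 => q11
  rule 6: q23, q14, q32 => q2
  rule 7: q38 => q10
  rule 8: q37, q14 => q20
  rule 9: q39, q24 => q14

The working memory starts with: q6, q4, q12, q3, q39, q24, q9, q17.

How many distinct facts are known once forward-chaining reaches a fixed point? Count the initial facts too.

Round 1: rule 2 [q9, q17 => q23]; rule 3 [q3 => q32]; rule 4 [q4 => q26]; rule 9 [q39, q24 => q14]. Adds q23, q32, q26, q14.
Round 2: rule 6 [q23, q14, q32 => q2]. Adds q2.
Closure: {q12, q14, q17, q2, q23, q24, q26, q3, q32, q39, q4, q6, q9} — 13 facts.

13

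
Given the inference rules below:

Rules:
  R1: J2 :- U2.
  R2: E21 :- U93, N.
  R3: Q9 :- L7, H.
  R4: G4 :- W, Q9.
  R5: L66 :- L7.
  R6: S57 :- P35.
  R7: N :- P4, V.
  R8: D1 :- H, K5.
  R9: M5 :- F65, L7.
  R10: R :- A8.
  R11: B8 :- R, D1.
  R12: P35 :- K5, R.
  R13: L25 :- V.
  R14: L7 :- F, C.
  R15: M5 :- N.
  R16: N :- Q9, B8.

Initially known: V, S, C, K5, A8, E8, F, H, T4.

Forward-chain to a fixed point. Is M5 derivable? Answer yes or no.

Round 1: R8 [D1 :- H, K5.]; R10 [R :- A8.]; R13 [L25 :- V.]; R14 [L7 :- F, C.]. Adds D1, R, L25, L7.
Round 2: R3 [Q9 :- L7, H.]; R5 [L66 :- L7.]; R11 [B8 :- R, D1.]; R12 [P35 :- K5, R.]. Adds Q9, L66, B8, P35.
Round 3: R6 [S57 :- P35.]; R16 [N :- Q9, B8.]. Adds S57, N.
Round 4: R15 [M5 :- N.]. Adds M5.
M5 appears in round 4, so it is derivable.

yes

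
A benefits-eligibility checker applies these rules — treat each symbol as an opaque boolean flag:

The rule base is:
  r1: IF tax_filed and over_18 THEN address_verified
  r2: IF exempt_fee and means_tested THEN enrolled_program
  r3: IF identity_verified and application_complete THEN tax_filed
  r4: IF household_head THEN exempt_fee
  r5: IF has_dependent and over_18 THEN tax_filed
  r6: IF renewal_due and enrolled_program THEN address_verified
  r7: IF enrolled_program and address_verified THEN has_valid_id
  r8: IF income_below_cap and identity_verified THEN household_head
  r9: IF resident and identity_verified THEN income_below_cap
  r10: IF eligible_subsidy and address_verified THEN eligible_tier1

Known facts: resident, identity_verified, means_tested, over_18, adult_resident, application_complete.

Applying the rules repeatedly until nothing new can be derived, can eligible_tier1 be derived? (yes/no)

Round 1 fires r3, r9, giving tax_filed, income_below_cap.
Round 2 fires r1, r8, giving address_verified, household_head.
Round 3 fires r4, giving exempt_fee.
Round 4 fires r2, giving enrolled_program.
Round 5 fires r7, giving has_valid_id.
Fixed point reached. eligible_tier1 is concluded only by r10; r10 needs eligible_subsidy (never derived).

no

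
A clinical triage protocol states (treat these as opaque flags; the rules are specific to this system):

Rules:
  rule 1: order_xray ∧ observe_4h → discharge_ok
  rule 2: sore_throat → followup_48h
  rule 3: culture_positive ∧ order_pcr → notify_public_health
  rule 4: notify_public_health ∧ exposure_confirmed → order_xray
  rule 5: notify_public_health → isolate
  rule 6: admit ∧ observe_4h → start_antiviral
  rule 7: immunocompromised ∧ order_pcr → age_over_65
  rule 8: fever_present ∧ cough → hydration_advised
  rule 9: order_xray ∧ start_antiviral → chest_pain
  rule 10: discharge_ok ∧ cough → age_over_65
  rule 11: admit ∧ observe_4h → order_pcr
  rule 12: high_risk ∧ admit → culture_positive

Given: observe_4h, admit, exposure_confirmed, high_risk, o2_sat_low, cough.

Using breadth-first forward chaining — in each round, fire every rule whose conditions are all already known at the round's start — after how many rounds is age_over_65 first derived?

[1] rule 6 [admit ∧ observe_4h → start_antiviral]; rule 11 [admit ∧ observe_4h → order_pcr]; rule 12 [high_risk ∧ admit → culture_positive]. ⇒ new: start_antiviral, order_pcr, culture_positive.
[2] rule 3 [culture_positive ∧ order_pcr → notify_public_health]. ⇒ new: notify_public_health.
[3] rule 4 [notify_public_health ∧ exposure_confirmed → order_xray]; rule 5 [notify_public_health → isolate]. ⇒ new: order_xray, isolate.
[4] rule 1 [order_xray ∧ observe_4h → discharge_ok]; rule 9 [order_xray ∧ start_antiviral → chest_pain]. ⇒ new: discharge_ok, chest_pain.
[5] rule 10 [discharge_ok ∧ cough → age_over_65]. ⇒ new: age_over_65.
age_over_65 first appears in round 5.

5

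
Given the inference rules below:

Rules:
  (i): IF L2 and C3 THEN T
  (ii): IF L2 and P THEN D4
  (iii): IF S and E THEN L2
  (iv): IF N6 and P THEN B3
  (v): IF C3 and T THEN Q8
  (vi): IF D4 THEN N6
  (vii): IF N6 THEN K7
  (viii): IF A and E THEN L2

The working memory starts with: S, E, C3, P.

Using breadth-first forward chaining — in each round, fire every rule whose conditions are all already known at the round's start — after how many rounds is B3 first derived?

Round 1 fires (iii), giving L2.
Round 2 fires (i), (ii), giving T, D4.
Round 3 fires (v), (vi), giving Q8, N6.
Round 4 fires (iv), (vii), giving B3, K7.
B3 first appears in round 4.

4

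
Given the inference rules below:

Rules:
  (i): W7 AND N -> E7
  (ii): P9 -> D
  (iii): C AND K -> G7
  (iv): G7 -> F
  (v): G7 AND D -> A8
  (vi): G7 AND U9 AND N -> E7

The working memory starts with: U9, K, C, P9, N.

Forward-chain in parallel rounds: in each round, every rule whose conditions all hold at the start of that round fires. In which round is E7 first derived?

2

Round 1 fires (ii), (iii), giving D, G7.
Round 2 fires (iv), (v), (vi), giving F, A8, E7.
E7 first appears in round 2.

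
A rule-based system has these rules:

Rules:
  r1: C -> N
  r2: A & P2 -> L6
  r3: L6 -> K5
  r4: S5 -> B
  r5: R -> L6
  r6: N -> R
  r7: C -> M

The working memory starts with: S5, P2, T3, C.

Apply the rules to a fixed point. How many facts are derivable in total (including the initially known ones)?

10

Round 1: r1 [C -> N]; r4 [S5 -> B]; r7 [C -> M]. New: N, B, M.
Round 2: r6 [N -> R]. New: R.
Round 3: r5 [R -> L6]. New: L6.
Round 4: r3 [L6 -> K5]. New: K5.
Closure: {B, C, K5, L6, M, N, P2, R, S5, T3} — 10 facts.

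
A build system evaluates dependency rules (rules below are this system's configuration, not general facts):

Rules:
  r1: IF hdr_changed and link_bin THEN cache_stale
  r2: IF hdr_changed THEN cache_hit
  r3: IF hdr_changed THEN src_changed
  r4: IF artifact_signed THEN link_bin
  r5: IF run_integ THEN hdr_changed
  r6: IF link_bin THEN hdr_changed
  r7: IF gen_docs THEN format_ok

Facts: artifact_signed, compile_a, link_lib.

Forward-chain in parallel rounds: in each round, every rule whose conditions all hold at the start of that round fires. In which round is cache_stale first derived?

3

Round 1: r4 [IF artifact_signed THEN link_bin]. Adds link_bin.
Round 2: r6 [IF link_bin THEN hdr_changed]. Adds hdr_changed.
Round 3: r1 [IF hdr_changed and link_bin THEN cache_stale]; r2 [IF hdr_changed THEN cache_hit]; r3 [IF hdr_changed THEN src_changed]. Adds cache_stale, cache_hit, src_changed.
cache_stale first appears in round 3.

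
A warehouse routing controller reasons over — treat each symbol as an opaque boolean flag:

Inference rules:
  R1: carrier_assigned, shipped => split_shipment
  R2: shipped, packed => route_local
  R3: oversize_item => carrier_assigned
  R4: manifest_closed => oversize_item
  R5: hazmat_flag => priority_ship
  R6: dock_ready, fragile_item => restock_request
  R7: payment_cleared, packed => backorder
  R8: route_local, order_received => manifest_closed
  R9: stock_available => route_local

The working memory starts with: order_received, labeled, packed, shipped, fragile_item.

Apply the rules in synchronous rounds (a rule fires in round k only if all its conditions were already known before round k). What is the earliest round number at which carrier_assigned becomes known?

Round 1 — R2, derive route_local.
Round 2 — R8, derive manifest_closed.
Round 3 — R4, derive oversize_item.
Round 4 — R3, derive carrier_assigned.
carrier_assigned first appears in round 4.

4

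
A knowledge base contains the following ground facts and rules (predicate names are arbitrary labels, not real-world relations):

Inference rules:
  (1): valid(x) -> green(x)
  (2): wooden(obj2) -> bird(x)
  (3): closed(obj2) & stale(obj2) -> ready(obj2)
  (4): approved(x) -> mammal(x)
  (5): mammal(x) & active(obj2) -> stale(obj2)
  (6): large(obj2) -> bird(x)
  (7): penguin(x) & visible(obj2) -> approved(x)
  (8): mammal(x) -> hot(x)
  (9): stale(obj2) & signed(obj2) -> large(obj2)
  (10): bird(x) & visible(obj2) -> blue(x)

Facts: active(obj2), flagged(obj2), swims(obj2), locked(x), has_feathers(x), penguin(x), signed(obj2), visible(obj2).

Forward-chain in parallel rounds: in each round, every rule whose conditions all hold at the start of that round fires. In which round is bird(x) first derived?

5

[1] (7) [penguin(x) & visible(obj2) -> approved(x)]. ⇒ new: approved(x).
[2] (4) [approved(x) -> mammal(x)]. ⇒ new: mammal(x).
[3] (5) [mammal(x) & active(obj2) -> stale(obj2)]; (8) [mammal(x) -> hot(x)]. ⇒ new: stale(obj2), hot(x).
[4] (9) [stale(obj2) & signed(obj2) -> large(obj2)]. ⇒ new: large(obj2).
[5] (6) [large(obj2) -> bird(x)]. ⇒ new: bird(x).
bird(x) first appears in round 5.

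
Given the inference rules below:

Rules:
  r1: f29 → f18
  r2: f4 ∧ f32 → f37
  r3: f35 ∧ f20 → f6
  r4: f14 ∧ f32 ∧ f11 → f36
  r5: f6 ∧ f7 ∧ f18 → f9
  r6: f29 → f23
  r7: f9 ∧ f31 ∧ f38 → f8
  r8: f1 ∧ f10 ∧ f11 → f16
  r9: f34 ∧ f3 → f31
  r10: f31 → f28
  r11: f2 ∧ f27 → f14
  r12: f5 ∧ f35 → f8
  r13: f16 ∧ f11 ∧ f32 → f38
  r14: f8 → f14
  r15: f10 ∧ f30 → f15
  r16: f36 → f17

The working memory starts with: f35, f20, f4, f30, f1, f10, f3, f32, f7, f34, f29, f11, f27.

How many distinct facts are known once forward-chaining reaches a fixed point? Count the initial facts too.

Round 1: r1 [f29 → f18]; r2 [f4 ∧ f32 → f37]; r3 [f35 ∧ f20 → f6]; r6 [f29 → f23]; r8 [f1 ∧ f10 ∧ f11 → f16]; r9 [f34 ∧ f3 → f31]; r15 [f10 ∧ f30 → f15]. Adds f18, f37, f6, f23, f16, f31, f15.
Round 2: r5 [f6 ∧ f7 ∧ f18 → f9]; r10 [f31 → f28]; r13 [f16 ∧ f11 ∧ f32 → f38]. Adds f9, f28, f38.
Round 3: r7 [f9 ∧ f31 ∧ f38 → f8]. Adds f8.
Round 4: r14 [f8 → f14]. Adds f14.
Round 5: r4 [f14 ∧ f32 ∧ f11 → f36]. Adds f36.
Round 6: r16 [f36 → f17]. Adds f17.
Closure: {f1, f10, f11, f14, f15, f16, f17, f18, f20, f23, f27, f28, f29, f3, f30, f31, f32, f34, f35, f36, f37, f38, f4, f6, f7, f8, f9} — 27 facts.

27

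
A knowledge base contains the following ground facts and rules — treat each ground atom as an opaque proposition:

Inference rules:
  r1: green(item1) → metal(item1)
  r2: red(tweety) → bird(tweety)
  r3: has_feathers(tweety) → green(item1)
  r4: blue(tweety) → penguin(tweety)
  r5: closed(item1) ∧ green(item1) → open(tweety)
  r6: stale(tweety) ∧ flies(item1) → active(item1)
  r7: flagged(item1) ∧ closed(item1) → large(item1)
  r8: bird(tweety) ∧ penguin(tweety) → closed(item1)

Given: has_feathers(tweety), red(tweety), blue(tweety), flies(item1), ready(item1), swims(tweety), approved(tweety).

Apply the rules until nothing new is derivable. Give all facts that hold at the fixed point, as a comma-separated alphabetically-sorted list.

Round 1 — r2, r3, r4, derive bird(tweety), green(item1), penguin(tweety).
Round 2 — r1, r8, derive metal(item1), closed(item1).
Round 3 — r5, derive open(tweety).

approved(tweety), bird(tweety), blue(tweety), closed(item1), flies(item1), green(item1), has_feathers(tweety), metal(item1), open(tweety), penguin(tweety), ready(item1), red(tweety), swims(tweety)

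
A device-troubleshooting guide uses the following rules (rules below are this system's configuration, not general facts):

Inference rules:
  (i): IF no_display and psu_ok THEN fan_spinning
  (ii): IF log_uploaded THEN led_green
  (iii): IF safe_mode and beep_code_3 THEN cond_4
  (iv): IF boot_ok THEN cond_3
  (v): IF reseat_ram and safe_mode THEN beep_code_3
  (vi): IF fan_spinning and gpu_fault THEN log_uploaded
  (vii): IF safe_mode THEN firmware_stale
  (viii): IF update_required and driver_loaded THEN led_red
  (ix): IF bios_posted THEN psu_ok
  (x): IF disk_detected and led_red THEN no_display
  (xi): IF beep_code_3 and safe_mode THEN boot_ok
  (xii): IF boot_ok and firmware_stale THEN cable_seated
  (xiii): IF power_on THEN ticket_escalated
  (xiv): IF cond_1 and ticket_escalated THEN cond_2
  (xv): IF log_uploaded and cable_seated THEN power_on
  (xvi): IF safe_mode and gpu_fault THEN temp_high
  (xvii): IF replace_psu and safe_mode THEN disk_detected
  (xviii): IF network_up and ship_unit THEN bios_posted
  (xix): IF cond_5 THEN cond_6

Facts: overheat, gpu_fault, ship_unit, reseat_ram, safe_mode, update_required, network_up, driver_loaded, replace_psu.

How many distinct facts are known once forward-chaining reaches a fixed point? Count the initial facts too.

Round 1: (v) [IF reseat_ram and safe_mode THEN beep_code_3]; (vii) [IF safe_mode THEN firmware_stale]; (viii) [IF update_required and driver_loaded THEN led_red]; (xvi) [IF safe_mode and gpu_fault THEN temp_high]; (xvii) [IF replace_psu and safe_mode THEN disk_detected]; (xviii) [IF network_up and ship_unit THEN bios_posted]. Adds beep_code_3, firmware_stale, led_red, temp_high, disk_detected, bios_posted.
Round 2: (iii) [IF safe_mode and beep_code_3 THEN cond_4]; (ix) [IF bios_posted THEN psu_ok]; (x) [IF disk_detected and led_red THEN no_display]; (xi) [IF beep_code_3 and safe_mode THEN boot_ok]. Adds cond_4, psu_ok, no_display, boot_ok.
Round 3: (i) [IF no_display and psu_ok THEN fan_spinning]; (iv) [IF boot_ok THEN cond_3]; (xii) [IF boot_ok and firmware_stale THEN cable_seated]. Adds fan_spinning, cond_3, cable_seated.
Round 4: (vi) [IF fan_spinning and gpu_fault THEN log_uploaded]. Adds log_uploaded.
Round 5: (ii) [IF log_uploaded THEN led_green]; (xv) [IF log_uploaded and cable_seated THEN power_on]. Adds led_green, power_on.
Round 6: (xiii) [IF power_on THEN ticket_escalated]. Adds ticket_escalated.
Closure: {beep_code_3, bios_posted, boot_ok, cable_seated, cond_3, cond_4, disk_detected, driver_loaded, fan_spinning, firmware_stale, gpu_fault, led_green, led_red, log_uploaded, network_up, no_display, overheat, power_on, psu_ok, replace_psu, reseat_ram, safe_mode, ship_unit, temp_high, ticket_escalated, update_required} — 26 facts.

26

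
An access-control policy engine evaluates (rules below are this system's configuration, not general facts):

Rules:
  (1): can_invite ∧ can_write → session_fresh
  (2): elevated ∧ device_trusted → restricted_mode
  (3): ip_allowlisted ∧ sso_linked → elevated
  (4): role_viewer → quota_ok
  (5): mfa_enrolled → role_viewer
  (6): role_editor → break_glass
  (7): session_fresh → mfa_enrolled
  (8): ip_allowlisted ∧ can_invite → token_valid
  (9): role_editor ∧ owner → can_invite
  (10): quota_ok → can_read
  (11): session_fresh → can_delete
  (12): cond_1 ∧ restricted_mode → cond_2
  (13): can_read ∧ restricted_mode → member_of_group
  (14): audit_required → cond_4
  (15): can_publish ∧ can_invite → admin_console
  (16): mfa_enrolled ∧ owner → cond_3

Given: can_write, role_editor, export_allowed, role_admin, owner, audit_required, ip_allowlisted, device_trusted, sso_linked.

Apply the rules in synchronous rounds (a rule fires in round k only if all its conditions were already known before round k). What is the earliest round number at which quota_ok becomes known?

[1] (3) [ip_allowlisted ∧ sso_linked → elevated]; (6) [role_editor → break_glass]; (9) [role_editor ∧ owner → can_invite]; (14) [audit_required → cond_4]. ⇒ new: elevated, break_glass, can_invite, cond_4.
[2] (1) [can_invite ∧ can_write → session_fresh]; (2) [elevated ∧ device_trusted → restricted_mode]; (8) [ip_allowlisted ∧ can_invite → token_valid]. ⇒ new: session_fresh, restricted_mode, token_valid.
[3] (7) [session_fresh → mfa_enrolled]; (11) [session_fresh → can_delete]. ⇒ new: mfa_enrolled, can_delete.
[4] (5) [mfa_enrolled → role_viewer]; (16) [mfa_enrolled ∧ owner → cond_3]. ⇒ new: role_viewer, cond_3.
[5] (4) [role_viewer → quota_ok]. ⇒ new: quota_ok.
quota_ok first appears in round 5.

5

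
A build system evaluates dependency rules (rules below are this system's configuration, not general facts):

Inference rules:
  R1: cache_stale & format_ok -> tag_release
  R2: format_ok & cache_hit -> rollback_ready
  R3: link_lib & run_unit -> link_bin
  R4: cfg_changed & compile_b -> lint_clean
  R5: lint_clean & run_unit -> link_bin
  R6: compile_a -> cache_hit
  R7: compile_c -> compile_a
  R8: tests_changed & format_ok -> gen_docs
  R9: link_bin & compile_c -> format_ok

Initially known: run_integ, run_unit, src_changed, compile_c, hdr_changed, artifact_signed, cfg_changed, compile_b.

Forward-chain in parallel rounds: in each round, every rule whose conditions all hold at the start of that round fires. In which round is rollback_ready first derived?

[1] R4 [cfg_changed & compile_b -> lint_clean]; R7 [compile_c -> compile_a]. ⇒ new: lint_clean, compile_a.
[2] R5 [lint_clean & run_unit -> link_bin]; R6 [compile_a -> cache_hit]. ⇒ new: link_bin, cache_hit.
[3] R9 [link_bin & compile_c -> format_ok]. ⇒ new: format_ok.
[4] R2 [format_ok & cache_hit -> rollback_ready]. ⇒ new: rollback_ready.
rollback_ready first appears in round 4.

4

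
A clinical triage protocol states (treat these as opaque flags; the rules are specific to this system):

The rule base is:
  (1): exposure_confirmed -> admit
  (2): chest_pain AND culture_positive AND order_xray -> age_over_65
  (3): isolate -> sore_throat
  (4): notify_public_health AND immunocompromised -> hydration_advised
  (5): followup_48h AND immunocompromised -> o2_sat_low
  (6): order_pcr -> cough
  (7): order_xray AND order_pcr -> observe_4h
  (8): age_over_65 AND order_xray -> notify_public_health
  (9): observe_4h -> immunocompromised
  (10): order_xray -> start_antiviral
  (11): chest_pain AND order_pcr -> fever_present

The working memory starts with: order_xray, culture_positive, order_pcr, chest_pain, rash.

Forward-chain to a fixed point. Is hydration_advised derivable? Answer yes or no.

yes

Round 1 fires (2), (6), (7), (10), (11), giving age_over_65, cough, observe_4h, start_antiviral, fever_present.
Round 2 fires (8), (9), giving notify_public_health, immunocompromised.
Round 3 fires (4), giving hydration_advised.
hydration_advised appears in round 3, so it is derivable.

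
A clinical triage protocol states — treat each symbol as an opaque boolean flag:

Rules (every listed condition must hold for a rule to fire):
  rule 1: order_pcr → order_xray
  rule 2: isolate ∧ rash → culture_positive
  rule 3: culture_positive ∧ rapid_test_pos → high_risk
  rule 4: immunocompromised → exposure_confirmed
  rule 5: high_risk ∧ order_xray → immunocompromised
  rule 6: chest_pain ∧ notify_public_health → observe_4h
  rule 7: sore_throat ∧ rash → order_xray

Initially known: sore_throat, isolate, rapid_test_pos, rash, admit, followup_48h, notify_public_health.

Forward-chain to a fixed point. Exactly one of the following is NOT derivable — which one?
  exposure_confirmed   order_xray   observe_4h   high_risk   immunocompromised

observe_4h

Round 1 — rule 2, rule 7, derive culture_positive, order_xray.
Round 2 — rule 3, derive high_risk.
Round 3 — rule 5, derive immunocompromised.
Round 4 — rule 4, derive exposure_confirmed.
Derived: exposure_confirmed (round 4), order_xray (round 1), high_risk (round 2), immunocompromised (round 3). observe_4h never appears in any round.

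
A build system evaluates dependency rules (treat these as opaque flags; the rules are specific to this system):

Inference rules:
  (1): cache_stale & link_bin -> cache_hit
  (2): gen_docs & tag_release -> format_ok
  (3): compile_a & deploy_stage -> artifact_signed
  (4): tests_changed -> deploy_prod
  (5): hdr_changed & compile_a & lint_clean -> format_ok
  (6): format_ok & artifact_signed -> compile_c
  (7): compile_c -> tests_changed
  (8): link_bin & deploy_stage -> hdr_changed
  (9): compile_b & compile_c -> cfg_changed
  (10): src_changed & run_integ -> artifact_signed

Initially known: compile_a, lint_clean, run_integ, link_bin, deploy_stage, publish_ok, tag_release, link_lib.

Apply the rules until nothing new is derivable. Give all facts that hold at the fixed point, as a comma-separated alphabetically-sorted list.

artifact_signed, compile_a, compile_c, deploy_prod, deploy_stage, format_ok, hdr_changed, link_bin, link_lib, lint_clean, publish_ok, run_integ, tag_release, tests_changed

Round 1: (3) [compile_a & deploy_stage -> artifact_signed]; (8) [link_bin & deploy_stage -> hdr_changed]. Adds artifact_signed, hdr_changed.
Round 2: (5) [hdr_changed & compile_a & lint_clean -> format_ok]. Adds format_ok.
Round 3: (6) [format_ok & artifact_signed -> compile_c]. Adds compile_c.
Round 4: (7) [compile_c -> tests_changed]. Adds tests_changed.
Round 5: (4) [tests_changed -> deploy_prod]. Adds deploy_prod.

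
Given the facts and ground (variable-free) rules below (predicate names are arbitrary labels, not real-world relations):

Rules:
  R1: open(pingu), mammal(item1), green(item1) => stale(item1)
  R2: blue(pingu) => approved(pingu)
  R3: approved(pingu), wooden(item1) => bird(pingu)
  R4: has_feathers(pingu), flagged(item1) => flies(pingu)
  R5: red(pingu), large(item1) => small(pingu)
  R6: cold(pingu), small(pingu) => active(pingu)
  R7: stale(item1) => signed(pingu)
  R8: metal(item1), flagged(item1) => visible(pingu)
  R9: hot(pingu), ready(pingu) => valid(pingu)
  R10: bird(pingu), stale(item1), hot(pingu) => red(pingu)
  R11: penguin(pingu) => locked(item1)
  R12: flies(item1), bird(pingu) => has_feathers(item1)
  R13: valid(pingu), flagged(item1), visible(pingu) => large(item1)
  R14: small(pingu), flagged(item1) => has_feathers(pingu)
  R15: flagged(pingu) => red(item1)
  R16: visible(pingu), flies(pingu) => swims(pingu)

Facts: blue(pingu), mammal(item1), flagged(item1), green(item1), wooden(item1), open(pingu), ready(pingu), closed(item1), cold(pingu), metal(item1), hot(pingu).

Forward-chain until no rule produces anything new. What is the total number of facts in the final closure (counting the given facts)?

24

Round 1: R1 [open(pingu), mammal(item1), green(item1) => stale(item1)]; R2 [blue(pingu) => approved(pingu)]; R8 [metal(item1), flagged(item1) => visible(pingu)]; R9 [hot(pingu), ready(pingu) => valid(pingu)]. New: stale(item1), approved(pingu), visible(pingu), valid(pingu).
Round 2: R3 [approved(pingu), wooden(item1) => bird(pingu)]; R7 [stale(item1) => signed(pingu)]; R13 [valid(pingu), flagged(item1), visible(pingu) => large(item1)]. New: bird(pingu), signed(pingu), large(item1).
Round 3: R10 [bird(pingu), stale(item1), hot(pingu) => red(pingu)]. New: red(pingu).
Round 4: R5 [red(pingu), large(item1) => small(pingu)]. New: small(pingu).
Round 5: R6 [cold(pingu), small(pingu) => active(pingu)]; R14 [small(pingu), flagged(item1) => has_feathers(pingu)]. New: active(pingu), has_feathers(pingu).
Round 6: R4 [has_feathers(pingu), flagged(item1) => flies(pingu)]. New: flies(pingu).
Round 7: R16 [visible(pingu), flies(pingu) => swims(pingu)]. New: swims(pingu).
Closure: {active(pingu), approved(pingu), bird(pingu), blue(pingu), closed(item1), cold(pingu), flagged(item1), flies(pingu), green(item1), has_feathers(pingu), hot(pingu), large(item1), mammal(item1), metal(item1), open(pingu), ready(pingu), red(pingu), signed(pingu), small(pingu), stale(item1), swims(pingu), valid(pingu), visible(pingu), wooden(item1)} — 24 facts.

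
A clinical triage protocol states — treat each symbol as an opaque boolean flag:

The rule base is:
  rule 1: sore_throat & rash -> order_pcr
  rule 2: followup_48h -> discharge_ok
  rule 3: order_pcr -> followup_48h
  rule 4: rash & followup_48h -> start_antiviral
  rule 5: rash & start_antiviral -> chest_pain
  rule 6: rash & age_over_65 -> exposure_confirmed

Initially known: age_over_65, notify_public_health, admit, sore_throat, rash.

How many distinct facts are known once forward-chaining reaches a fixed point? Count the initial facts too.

Round 1 fires rule 1, rule 6, giving order_pcr, exposure_confirmed.
Round 2 fires rule 3, giving followup_48h.
Round 3 fires rule 2, rule 4, giving discharge_ok, start_antiviral.
Round 4 fires rule 5, giving chest_pain.
Closure: {admit, age_over_65, chest_pain, discharge_ok, exposure_confirmed, followup_48h, notify_public_health, order_pcr, rash, sore_throat, start_antiviral} — 11 facts.

11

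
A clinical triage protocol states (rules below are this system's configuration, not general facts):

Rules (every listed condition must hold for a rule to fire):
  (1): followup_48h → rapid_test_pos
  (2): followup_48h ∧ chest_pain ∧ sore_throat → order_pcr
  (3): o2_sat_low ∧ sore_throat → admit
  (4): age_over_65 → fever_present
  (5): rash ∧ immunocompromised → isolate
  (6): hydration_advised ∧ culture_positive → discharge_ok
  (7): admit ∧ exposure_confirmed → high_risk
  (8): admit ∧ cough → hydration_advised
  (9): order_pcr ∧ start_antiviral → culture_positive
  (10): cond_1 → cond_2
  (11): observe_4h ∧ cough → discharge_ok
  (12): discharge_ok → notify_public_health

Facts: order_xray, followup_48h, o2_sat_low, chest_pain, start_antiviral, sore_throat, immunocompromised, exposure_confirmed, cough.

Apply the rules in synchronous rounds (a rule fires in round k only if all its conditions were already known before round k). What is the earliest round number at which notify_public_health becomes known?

4

Round 1: (1) [followup_48h → rapid_test_pos]; (2) [followup_48h ∧ chest_pain ∧ sore_throat → order_pcr]; (3) [o2_sat_low ∧ sore_throat → admit]. Adds rapid_test_pos, order_pcr, admit.
Round 2: (7) [admit ∧ exposure_confirmed → high_risk]; (8) [admit ∧ cough → hydration_advised]; (9) [order_pcr ∧ start_antiviral → culture_positive]. Adds high_risk, hydration_advised, culture_positive.
Round 3: (6) [hydration_advised ∧ culture_positive → discharge_ok]. Adds discharge_ok.
Round 4: (12) [discharge_ok → notify_public_health]. Adds notify_public_health.
notify_public_health first appears in round 4.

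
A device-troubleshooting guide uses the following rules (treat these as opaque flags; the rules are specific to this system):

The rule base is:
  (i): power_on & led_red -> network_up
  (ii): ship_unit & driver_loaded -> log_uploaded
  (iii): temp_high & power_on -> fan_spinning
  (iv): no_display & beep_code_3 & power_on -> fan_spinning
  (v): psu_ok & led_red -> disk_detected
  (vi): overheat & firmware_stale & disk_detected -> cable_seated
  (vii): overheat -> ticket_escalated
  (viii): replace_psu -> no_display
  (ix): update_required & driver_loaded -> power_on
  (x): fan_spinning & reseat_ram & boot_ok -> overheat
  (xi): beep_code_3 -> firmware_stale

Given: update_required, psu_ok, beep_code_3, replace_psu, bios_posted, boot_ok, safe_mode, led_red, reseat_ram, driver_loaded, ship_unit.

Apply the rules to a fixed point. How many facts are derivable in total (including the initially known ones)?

21

Round 1: (ii) [ship_unit & driver_loaded -> log_uploaded]; (v) [psu_ok & led_red -> disk_detected]; (viii) [replace_psu -> no_display]; (ix) [update_required & driver_loaded -> power_on]; (xi) [beep_code_3 -> firmware_stale]. Adds log_uploaded, disk_detected, no_display, power_on, firmware_stale.
Round 2: (i) [power_on & led_red -> network_up]; (iv) [no_display & beep_code_3 & power_on -> fan_spinning]. Adds network_up, fan_spinning.
Round 3: (x) [fan_spinning & reseat_ram & boot_ok -> overheat]. Adds overheat.
Round 4: (vi) [overheat & firmware_stale & disk_detected -> cable_seated]; (vii) [overheat -> ticket_escalated]. Adds cable_seated, ticket_escalated.
Closure: {beep_code_3, bios_posted, boot_ok, cable_seated, disk_detected, driver_loaded, fan_spinning, firmware_stale, led_red, log_uploaded, network_up, no_display, overheat, power_on, psu_ok, replace_psu, reseat_ram, safe_mode, ship_unit, ticket_escalated, update_required} — 21 facts.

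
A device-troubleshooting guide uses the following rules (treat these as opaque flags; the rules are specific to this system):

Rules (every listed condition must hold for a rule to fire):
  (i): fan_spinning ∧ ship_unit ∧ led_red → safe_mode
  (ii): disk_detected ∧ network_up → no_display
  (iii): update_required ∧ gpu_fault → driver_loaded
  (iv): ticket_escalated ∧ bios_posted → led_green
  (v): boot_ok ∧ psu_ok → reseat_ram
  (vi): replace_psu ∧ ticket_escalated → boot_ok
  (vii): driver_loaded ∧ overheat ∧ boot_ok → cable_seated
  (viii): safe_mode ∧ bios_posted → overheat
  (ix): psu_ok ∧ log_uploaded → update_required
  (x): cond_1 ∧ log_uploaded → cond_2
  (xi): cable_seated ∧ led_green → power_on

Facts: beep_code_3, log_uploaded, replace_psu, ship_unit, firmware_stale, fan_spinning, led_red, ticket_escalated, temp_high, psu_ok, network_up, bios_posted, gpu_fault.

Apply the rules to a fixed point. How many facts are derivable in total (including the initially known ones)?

Round 1: (i) [fan_spinning ∧ ship_unit ∧ led_red → safe_mode]; (iv) [ticket_escalated ∧ bios_posted → led_green]; (vi) [replace_psu ∧ ticket_escalated → boot_ok]; (ix) [psu_ok ∧ log_uploaded → update_required]. Adds safe_mode, led_green, boot_ok, update_required.
Round 2: (iii) [update_required ∧ gpu_fault → driver_loaded]; (v) [boot_ok ∧ psu_ok → reseat_ram]; (viii) [safe_mode ∧ bios_posted → overheat]. Adds driver_loaded, reseat_ram, overheat.
Round 3: (vii) [driver_loaded ∧ overheat ∧ boot_ok → cable_seated]. Adds cable_seated.
Round 4: (xi) [cable_seated ∧ led_green → power_on]. Adds power_on.
Closure: {beep_code_3, bios_posted, boot_ok, cable_seated, driver_loaded, fan_spinning, firmware_stale, gpu_fault, led_green, led_red, log_uploaded, network_up, overheat, power_on, psu_ok, replace_psu, reseat_ram, safe_mode, ship_unit, temp_high, ticket_escalated, update_required} — 22 facts.

22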